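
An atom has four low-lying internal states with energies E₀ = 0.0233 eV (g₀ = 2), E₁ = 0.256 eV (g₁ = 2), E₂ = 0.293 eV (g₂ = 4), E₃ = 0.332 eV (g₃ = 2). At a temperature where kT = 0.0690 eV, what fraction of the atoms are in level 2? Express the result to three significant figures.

0.0370

Eᵢ/kT = 0.33768, 3.7101, 4.2464, 4.8116.
Z = Σ gᵢe^(−Eᵢ/kT) = 2·e^(−0.33768) + 2·e^(−3.7101) + 4·e^(−4.2464) + 2·e^(−4.8116) = 1.4268 + 0.048950 + 0.057263 + 0.016270 = 1.5493.
P₂ = g₂ e^(−E₂/kT) / Z = 0.057263/1.5493 = 0.0370.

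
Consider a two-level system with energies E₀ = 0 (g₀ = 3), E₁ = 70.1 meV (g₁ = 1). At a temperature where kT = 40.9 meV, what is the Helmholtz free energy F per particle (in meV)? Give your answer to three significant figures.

-47.3 meV

Eᵢ/kT = 0, 1.7139.
Z = Σ gᵢe^(−Eᵢ/kT) = 3·e^(−0) + 1·e^(−1.7139) = 3.0000 + 0.18016 = 3.1802.
F = −kT ln Z = −40.9 × ln(3.1802) = −40.9 × 1.1569 = -47.3 meV.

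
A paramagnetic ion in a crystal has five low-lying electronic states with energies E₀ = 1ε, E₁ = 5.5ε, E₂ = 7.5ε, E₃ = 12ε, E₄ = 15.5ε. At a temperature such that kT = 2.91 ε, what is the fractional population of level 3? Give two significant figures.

Eᵢ/kT = 0.3436, 1.890, 2.577, 4.124, 5.326.
Z = Σ e^(−Eᵢ/kT) = e^(−0.3436) + e^(−1.890) + e^(−2.577) + e^(−4.124) + e^(−5.326) = 0.7092 + 0.1511 + 0.07600 + 0.01618 + 0.004863 = 0.9573.
P₃ = e^(−E₃/kT) / Z = 0.01618/0.9573 = 0.017.

0.017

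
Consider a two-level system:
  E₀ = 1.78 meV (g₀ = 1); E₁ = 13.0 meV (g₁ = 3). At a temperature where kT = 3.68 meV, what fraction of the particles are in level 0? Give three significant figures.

0.875

Eᵢ/kT = 0.48370, 3.5326.
Z = Σ gᵢe^(−Eᵢ/kT) = 1·e^(−0.48370) + 3·e^(−3.5326) = 0.61650 + 0.087686 = 0.70419.
P₀ = g₀ e^(−E₀/kT) / Z = 0.61650/0.70419 = 0.875.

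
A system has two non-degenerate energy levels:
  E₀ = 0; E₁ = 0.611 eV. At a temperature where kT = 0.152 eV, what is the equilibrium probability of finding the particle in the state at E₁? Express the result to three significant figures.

Eᵢ/kT = 0, 4.0197.
Z = Σ e^(−Eᵢ/kT) = e^(−0) + e^(−4.0197) = 1.0000 + 0.017958 = 1.0180.
P₁ = e^(−E₁/kT) / Z = 0.017958/1.0180 = 0.0176.

0.0176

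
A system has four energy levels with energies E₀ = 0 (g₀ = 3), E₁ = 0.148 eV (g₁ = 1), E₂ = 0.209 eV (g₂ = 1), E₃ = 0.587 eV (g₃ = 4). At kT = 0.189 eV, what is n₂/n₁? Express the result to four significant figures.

0.7242

n₂/n₁ = (g₂/g₁) exp[−(E₂−E₁)/kT] = (1/1) × exp(−(0.061 eV)/(0.189 eV)) = (1/1) × exp(-0.322751) = 0.7242.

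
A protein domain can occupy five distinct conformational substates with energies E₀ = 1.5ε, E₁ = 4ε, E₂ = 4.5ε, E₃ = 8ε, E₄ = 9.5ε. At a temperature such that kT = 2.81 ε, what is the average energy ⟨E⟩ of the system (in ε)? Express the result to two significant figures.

Eᵢ/kT = 0.5338, 1.423, 1.601, 2.847, 3.381.
Z = Σ e^(−Eᵢ/kT) = e^(−0.5338) + e^(−1.423) + e^(−1.601) + e^(−2.847) + e^(−3.381) = 0.5864 + 0.2410 + 0.2017 + 0.05802 + 0.03401 = 1.121.
⟨E⟩ = Σ Eᵢ e^(−Eᵢ/kT) / Z = (1.5·0.5864 + 4·0.2410 + 4.5·0.2017 + 8·0.05802 + 9.5·0.03401) / 1.121 = 3.2 ε.

3.2 ε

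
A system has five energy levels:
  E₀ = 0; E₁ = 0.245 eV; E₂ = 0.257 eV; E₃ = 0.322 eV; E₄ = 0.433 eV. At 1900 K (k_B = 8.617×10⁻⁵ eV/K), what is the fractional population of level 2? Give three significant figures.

k_BT = 8.617×10⁻⁵ × 1900 K = 0.16372 eV.
Eᵢ/kT = 0, 1.4965, 1.5698, 1.9668, 2.6448.
Z = Σ e^(−Eᵢ/kT) = e^(−0) + e^(−1.4965) + e^(−1.5698) + e^(−1.9668) + e^(−2.6448) = 1.0000 + 0.22391 + 0.20809 + 0.13990 + 0.071020 = 1.6429.
P₂ = e^(−E₂/kT) / Z = 0.20809/1.6429 = 0.127.

0.127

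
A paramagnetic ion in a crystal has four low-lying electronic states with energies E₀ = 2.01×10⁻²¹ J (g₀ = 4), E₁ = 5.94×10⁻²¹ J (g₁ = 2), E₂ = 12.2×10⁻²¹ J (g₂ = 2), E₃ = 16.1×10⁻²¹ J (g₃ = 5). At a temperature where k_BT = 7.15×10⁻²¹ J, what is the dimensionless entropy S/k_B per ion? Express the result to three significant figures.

Eᵢ/kT = 0.28112, 0.83077, 1.7063, 2.2517.
Z = Σ gᵢe^(−Eᵢ/kT) = 4·e^(−0.28112) + 2·e^(−0.83077) + 2·e^(−1.7063) + 5·e^(−2.2517) = 3.0198 + 0.87143 + 0.36307 + 0.52610 = 4.7804.
⟨E⟩ = Σ EᵢPᵢ = 5.0510 ×10⁻²¹ J.
S/k_B = ln Z + ⟨E⟩/kT = ln(4.7804) + 5.0510/7.15 = 1.5645 + 0.70643 = 2.27.

2.27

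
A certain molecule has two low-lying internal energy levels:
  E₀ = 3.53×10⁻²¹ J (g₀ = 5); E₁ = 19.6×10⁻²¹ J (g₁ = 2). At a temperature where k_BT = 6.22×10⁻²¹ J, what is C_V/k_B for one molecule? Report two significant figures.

0.19

Eᵢ/kT = 0.5675, 3.151.
Z = Σ gᵢe^(−Eᵢ/kT) = 5·e^(−0.5675) + 2·e^(−3.151) = 2.835 + 0.08562 = 2.921.
⟨E⟩ = 4.001, ⟨E²⟩ = 23.35.
C_V/k_B = (⟨E²⟩ − ⟨E⟩²)/(kT)² = (23.35 − 16.01)/38.69 = 0.19.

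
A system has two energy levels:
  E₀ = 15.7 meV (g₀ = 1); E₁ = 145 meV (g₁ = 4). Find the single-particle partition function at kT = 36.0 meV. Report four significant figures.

Z = 0.7178

Eᵢ/kT = 0.436111, 4.02778.
Z = Σ gᵢe^(−Eᵢ/kT) = 1·e^(−0.436111) + 4·e^(−4.02778) = 0.646546 + 0.0712553 = 0.717801.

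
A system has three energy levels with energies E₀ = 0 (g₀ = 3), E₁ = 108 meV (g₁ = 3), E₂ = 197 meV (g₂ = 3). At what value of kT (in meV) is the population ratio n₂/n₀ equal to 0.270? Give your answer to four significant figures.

150.5 meV

n₂/n₀ = (g₂/g₀) exp[−(E₂−E₀)/kT] = 0.270.
⇒ (E₂−E₀)/kT = ln((3/3)/0.270) = ln(3.70370) = 1.30933.
kT = 197 meV / 1.30933 = 150.5 meV.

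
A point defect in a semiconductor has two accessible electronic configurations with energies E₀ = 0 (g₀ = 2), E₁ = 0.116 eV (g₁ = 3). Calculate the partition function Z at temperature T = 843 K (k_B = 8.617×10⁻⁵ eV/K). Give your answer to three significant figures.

k_BT = 8.617×10⁻⁵ × 843 K = 0.072641 eV.
Eᵢ/kT = 0, 1.5969.
Z = Σ gᵢe^(−Eᵢ/kT) = 2·e^(−0) + 3·e^(−1.5969) = 2.0000 + 0.60757 = 2.6076.

Z = 2.61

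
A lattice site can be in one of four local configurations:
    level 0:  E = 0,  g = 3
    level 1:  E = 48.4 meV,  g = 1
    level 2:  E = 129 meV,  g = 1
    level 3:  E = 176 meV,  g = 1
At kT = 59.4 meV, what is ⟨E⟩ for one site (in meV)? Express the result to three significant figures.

12.5 meV

Eᵢ/kT = 0, 0.81481, 2.1717, 2.9630.
Z = Σ gᵢe^(−Eᵢ/kT) = 3·e^(−0) + 1·e^(−0.81481) + 1·e^(−2.1717) + 1·e^(−2.9630) = 3.0000 + 0.44272 + 0.11398 + 0.051664 = 3.6084.
⟨E⟩ = Σ Eᵢ gᵢe^(−Eᵢ/kT) / Z = (0·3.0000 + 48.4·0.44272 + 129·0.11398 + 176·0.051664) / 3.6084 = 12.5 meV.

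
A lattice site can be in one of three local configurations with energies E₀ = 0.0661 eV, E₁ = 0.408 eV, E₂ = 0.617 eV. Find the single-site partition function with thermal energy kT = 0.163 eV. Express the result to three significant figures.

Z = 0.771

Eᵢ/kT = 0.40552, 2.5031, 3.7853.
Z = Σ e^(−Eᵢ/kT) = e^(−0.40552) + e^(−2.5031) + e^(−3.7853) = 0.66663 + 0.081831 + 0.022702 = 0.77116.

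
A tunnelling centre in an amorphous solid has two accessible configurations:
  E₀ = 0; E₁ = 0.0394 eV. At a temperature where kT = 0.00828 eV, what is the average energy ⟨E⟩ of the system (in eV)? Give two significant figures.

0.00034 eV

Eᵢ/kT = 0, 4.758.
Z = Σ e^(−Eᵢ/kT) = e^(−0) + e^(−4.758) = 1.000 + 0.008583 = 1.009.
⟨E⟩ = Σ Eᵢ e^(−Eᵢ/kT) / Z = (0·1.000 + 0.0394·0.008583) / 1.009 = 0.00034 eV.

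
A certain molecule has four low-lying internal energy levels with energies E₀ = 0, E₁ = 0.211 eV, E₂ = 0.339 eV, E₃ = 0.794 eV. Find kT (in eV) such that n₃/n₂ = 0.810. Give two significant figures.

2.2 eV

n₃/n₂ = exp[−(E₃−E₂)/kT] = 0.810.
⇒ (E₃−E₂)/kT = ln(1/0.810) = ln(1.235) = 0.2111.
kT = 0.455 eV / 0.2111 = 2.2 eV.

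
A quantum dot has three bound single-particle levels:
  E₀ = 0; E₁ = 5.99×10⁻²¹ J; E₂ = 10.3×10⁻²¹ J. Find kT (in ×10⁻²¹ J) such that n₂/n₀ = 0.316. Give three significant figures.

8.94 ×10⁻²¹ J

n₂/n₀ = exp[−(E₂−E₀)/kT] = 0.316.
⇒ (E₂−E₀)/kT = ln(1/0.316) = ln(3.1646) = 1.1520.
kT = 10.3 ×10⁻²¹ J / 1.1520 = 8.94 ×10⁻²¹ J.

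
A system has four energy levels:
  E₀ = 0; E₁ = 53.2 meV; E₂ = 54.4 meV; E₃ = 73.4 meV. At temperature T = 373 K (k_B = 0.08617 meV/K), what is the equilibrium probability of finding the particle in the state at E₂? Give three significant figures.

k_BT = 0.08617 × 373 K = 32.141 meV.
Eᵢ/kT = 0, 1.6552, 1.6925, 2.2837.
Z = Σ e^(−Eᵢ/kT) = e^(−0) + e^(−1.6552) + e^(−1.6925) + e^(−2.2837) = 1.0000 + 0.19105 + 0.18406 + 0.10191 = 1.4770.
P₂ = e^(−E₂/kT) / Z = 0.18406/1.4770 = 0.125.

0.125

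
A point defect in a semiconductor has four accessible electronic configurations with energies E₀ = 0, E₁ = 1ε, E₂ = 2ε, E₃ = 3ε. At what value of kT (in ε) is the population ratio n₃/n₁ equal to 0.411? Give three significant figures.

2.25 ε

n₃/n₁ = exp[−(E₃−E₁)/kT] = 0.411.
⇒ (E₃−E₁)/kT = ln(1/0.411) = ln(2.4331) = 0.88917.
kT = 2ε / 0.88917 = 2.25 ε.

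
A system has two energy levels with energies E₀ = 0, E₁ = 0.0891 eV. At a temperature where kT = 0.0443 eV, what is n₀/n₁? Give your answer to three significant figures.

7.47

n₀/n₁ = exp[−(E₀−E₁)/kT] = exp(−(-0.0891 eV)/(0.0443 eV)) = exp(2.0113) = 7.47.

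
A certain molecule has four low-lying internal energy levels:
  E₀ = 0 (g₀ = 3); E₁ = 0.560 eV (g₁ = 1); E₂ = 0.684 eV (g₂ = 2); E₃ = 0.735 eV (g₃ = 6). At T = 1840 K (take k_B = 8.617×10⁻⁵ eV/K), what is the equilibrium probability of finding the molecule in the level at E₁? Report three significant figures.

k_BT = 8.617×10⁻⁵ × 1840 K = 0.15855 eV.
Eᵢ/kT = 0, 3.5320, 4.3141, 4.6358.
Z = Σ gᵢe^(−Eᵢ/kT) = 3·e^(−0) + 1·e^(−3.5320) + 2·e^(−4.3141) + 6·e^(−4.6358) = 3.0000 + 0.029246 + 0.026757 + 0.058190 = 3.1142.
P₁ = g₁ e^(−E₁/kT) / Z = 0.029246/3.1142 = 0.00939.

0.00939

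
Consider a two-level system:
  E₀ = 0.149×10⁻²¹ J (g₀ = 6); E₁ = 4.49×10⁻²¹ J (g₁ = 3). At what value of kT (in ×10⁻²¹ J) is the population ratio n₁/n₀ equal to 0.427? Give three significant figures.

n₁/n₀ = (g₁/g₀) exp[−(E₁−E₀)/kT] = 0.427.
⇒ (E₁−E₀)/kT = ln((3/6)/0.427) = ln(1.1710) = 0.15786.
kT = 4.341 ×10⁻²¹ J / 0.15786 = 27.5 ×10⁻²¹ J.

27.5 ×10⁻²¹ J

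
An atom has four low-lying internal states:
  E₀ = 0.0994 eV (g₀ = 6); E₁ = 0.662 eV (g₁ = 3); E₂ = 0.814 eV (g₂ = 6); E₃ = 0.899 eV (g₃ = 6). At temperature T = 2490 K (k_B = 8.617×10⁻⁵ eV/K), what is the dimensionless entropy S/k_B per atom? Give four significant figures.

2.161

k_BT = 8.617×10⁻⁵ × 2490 K = 0.214563 eV.
Eᵢ/kT = 0.463267, 3.08534, 3.79376, 4.18991.
Z = Σ gᵢe^(−Eᵢ/kT) = 6·e^(−0.463267) + 3·e^(−3.08534) + 6·e^(−3.79376) + 6·e^(−4.18991) = 3.77535 + 0.137143 + 0.135065 + 0.0908859 = 4.13844.
⟨E⟩ = Σ EᵢPᵢ = 0.158927 eV.
S/k_B = ln Z + ⟨E⟩/kT = ln(4.13844) + 0.158927/0.214563 = 1.42032 + 0.740701 = 2.161.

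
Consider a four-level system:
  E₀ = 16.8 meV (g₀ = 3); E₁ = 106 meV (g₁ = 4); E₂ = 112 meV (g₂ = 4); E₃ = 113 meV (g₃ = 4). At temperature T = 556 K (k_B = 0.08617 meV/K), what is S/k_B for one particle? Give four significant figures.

2.256

k_BT = 0.08617 × 556 K = 47.9105 meV.
Eᵢ/kT = 0.350654, 2.21246, 2.33769, 2.35856.
Z = Σ gᵢe^(−Eᵢ/kT) = 3·e^(−0.350654) + 4·e^(−2.21246) + 4·e^(−2.33769) + 4·e^(−2.35856) = 2.11268 + 0.437724 + 0.386202 + 0.378225 = 3.31483.
⟨E⟩ = Σ EᵢPᵢ = 50.6469 meV.
S/k_B = ln Z + ⟨E⟩/kT = ln(3.31483) + 50.6469/47.9105 = 1.19841 + 1.05711 = 2.256.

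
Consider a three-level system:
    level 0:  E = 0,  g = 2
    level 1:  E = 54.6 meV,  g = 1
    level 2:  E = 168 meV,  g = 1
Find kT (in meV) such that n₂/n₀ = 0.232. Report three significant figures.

n₂/n₀ = (g₂/g₀) exp[−(E₂−E₀)/kT] = 0.232.
⇒ (E₂−E₀)/kT = ln((1/2)/0.232) = ln(2.1552) = 0.76788.
kT = 168 meV / 0.76788 = 219 meV.

219 meV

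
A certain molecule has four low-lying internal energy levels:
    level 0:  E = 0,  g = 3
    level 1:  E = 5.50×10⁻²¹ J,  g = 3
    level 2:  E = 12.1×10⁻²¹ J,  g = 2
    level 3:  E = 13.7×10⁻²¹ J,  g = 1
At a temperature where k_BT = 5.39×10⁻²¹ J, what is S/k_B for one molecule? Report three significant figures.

Eᵢ/kT = 0, 1.0204, 2.2449, 2.5417.
Z = Σ gᵢe^(−Eᵢ/kT) = 3·e^(−0) + 3·e^(−1.0204) + 2·e^(−2.2449) + 1·e^(−2.5417) = 3.0000 + 1.0814 + 0.21188 + 0.078732 = 4.3720.
⟨E⟩ = Σ EᵢPᵢ = 2.1935 ×10⁻²¹ J.
S/k_B = ln Z + ⟨E⟩/kT = ln(4.3720) + 2.1935/5.39 = 1.4752 + 0.40696 = 1.88.

1.88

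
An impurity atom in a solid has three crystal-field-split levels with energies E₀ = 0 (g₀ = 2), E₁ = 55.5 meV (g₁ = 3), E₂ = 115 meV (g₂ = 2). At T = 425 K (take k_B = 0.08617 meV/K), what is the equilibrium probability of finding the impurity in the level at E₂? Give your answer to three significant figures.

0.0315

k_BT = 0.08617 × 425 K = 36.622 meV.
Eᵢ/kT = 0, 1.5155, 3.1402.
Z = Σ gᵢe^(−Eᵢ/kT) = 2·e^(−0) + 3·e^(−1.5155) + 2·e^(−3.1402) = 2.0000 + 0.65909 + 0.086548 = 2.7456.
P₂ = g₂ e^(−E₂/kT) / Z = 0.086548/2.7456 = 0.0315.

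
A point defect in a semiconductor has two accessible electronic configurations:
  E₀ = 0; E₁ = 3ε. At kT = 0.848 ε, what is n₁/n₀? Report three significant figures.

n₁/n₀ = exp[−(E₁−E₀)/kT] = exp(−(3ε)/(0.848ε)) = exp(-3.5377) = 0.0291.

0.0291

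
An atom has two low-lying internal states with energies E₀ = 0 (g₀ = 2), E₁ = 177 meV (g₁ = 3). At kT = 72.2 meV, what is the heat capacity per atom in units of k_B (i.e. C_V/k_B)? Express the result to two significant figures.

Eᵢ/kT = 0, 2.452.
Z = Σ gᵢe^(−Eᵢ/kT) = 2·e^(−0) + 3·e^(−2.452) = 2.000 + 0.2584 = 2.258.
⟨E⟩ = 20.26 meV, ⟨E²⟩ = 3585 meV².
C_V/k_B = (⟨E²⟩ − ⟨E⟩²)/(kT)² = (3585 − 410.5)/5213 = 0.61.

0.61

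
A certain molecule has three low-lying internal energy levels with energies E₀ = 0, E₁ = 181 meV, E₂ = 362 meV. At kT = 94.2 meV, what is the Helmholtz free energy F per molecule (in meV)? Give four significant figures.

-14.61 meV

Eᵢ/kT = 0, 1.92144, 3.84289.
Z = Σ e^(−Eᵢ/kT) = e^(−0) + e^(−1.92144) + e^(−3.84289) = 1.00000 + 0.146396 + 0.0214316 = 1.16783.
F = −kT ln Z = −94.2 × ln(1.16783) = −94.2 × 0.155147 = -14.61 meV.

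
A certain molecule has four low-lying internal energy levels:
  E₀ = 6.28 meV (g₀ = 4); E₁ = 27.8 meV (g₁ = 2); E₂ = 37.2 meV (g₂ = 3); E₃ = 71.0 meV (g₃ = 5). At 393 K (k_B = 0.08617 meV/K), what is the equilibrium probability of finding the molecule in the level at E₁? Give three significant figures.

k_BT = 0.08617 × 393 K = 33.865 meV.
Eᵢ/kT = 0.18544, 0.82091, 1.0985, 2.0966.
Z = Σ gᵢe^(−Eᵢ/kT) = 4·e^(−0.18544) + 2·e^(−0.82091) + 3·e^(−1.0985) + 5·e^(−2.0966) = 3.3230 + 0.88006 + 1.0001 + 0.61437 = 5.8175.
P₁ = g₁ e^(−E₁/kT) / Z = 0.88006/5.8175 = 0.151.

0.151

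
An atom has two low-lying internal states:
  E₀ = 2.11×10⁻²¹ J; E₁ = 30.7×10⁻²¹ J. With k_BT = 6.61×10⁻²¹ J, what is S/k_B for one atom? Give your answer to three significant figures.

Eᵢ/kT = 0.31921, 4.6445.
Z = Σ e^(−Eᵢ/kT) = e^(−0.31921) + e^(−4.6445) = 0.72672 + 0.0096143 = 0.73633.
⟨E⟩ = Σ EᵢPᵢ = 2.4833 ×10⁻²¹ J.
S/k_B = ln Z + ⟨E⟩/kT = ln(0.73633) + 2.4833/6.61 = -0.30608 + 0.37569 = 0.0696.

0.0696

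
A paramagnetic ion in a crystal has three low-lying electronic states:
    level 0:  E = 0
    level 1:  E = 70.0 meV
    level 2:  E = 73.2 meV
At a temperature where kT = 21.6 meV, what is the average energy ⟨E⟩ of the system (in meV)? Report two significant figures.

4.9 meV

Eᵢ/kT = 0, 3.241, 3.389.
Z = Σ e^(−Eᵢ/kT) = e^(−0) + e^(−3.241) + e^(−3.389) = 1.000 + 0.03912 + 0.03374 = 1.073.
⟨E⟩ = Σ Eᵢ e^(−Eᵢ/kT) / Z = (0·1.000 + 70.0·0.03912 + 73.2·0.03374) / 1.073 = 4.9 meV.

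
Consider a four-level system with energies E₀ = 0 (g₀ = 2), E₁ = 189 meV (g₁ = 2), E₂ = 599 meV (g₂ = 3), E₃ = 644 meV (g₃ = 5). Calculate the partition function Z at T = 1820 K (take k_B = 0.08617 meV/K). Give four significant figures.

Z = 2.747

k_BT = 0.08617 × 1820 K = 156.829 meV.
Eᵢ/kT = 0, 1.20513, 3.81945, 4.10638.
Z = Σ gᵢe^(−Eᵢ/kT) = 2·e^(−0) + 2·e^(−1.20513) + 3·e^(−3.81945) + 5·e^(−4.10638) = 2.00000 + 0.599306 + 0.0658196 + 0.0823364 = 2.74746.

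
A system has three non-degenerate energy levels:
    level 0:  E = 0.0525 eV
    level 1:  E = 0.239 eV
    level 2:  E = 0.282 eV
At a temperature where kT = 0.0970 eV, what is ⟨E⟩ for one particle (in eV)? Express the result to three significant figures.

0.0919 eV

Eᵢ/kT = 0.54124, 2.4639, 2.9072.
Z = Σ e^(−Eᵢ/kT) = e^(−0.54124) + e^(−2.4639) + e^(−2.9072) = 0.58203 + 0.085102 + 0.054628 = 0.72176.
⟨E⟩ = Σ Eᵢ e^(−Eᵢ/kT) / Z = (0.0525·0.58203 + 0.239·0.085102 + 0.282·0.054628) / 0.72176 = 0.0919 eV.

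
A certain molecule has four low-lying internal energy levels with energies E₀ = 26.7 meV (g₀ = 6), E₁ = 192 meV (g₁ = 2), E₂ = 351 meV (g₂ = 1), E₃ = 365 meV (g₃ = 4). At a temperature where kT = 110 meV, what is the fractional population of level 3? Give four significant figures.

0.02764

Eᵢ/kT = 0.242727, 1.74545, 3.19091, 3.31818.
Z = Σ gᵢe^(−Eᵢ/kT) = 6·e^(−0.242727) + 2·e^(−1.74545) + 1·e^(−3.19091) + 4·e^(−3.31818) = 4.70691 + 0.349133 + 0.0411344 + 0.144875 = 5.24205.
P₃ = g₃ e^(−E₃/kT) / Z = 0.144875/5.24205 = 0.02764.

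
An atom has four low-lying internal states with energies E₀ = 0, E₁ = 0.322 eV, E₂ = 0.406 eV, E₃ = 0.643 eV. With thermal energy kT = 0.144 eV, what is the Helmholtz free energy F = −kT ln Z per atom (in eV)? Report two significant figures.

-0.024 eV

Eᵢ/kT = 0, 2.236, 2.819, 4.465.
Z = Σ e^(−Eᵢ/kT) = e^(−0) + e^(−2.236) + e^(−2.819) + e^(−4.465) = 1.000 + 0.1069 + 0.05967 + 0.01150 = 1.178.
F = −kT ln Z = −0.144 × ln(1.178) = −0.144 × 0.1638 = -0.024 eV.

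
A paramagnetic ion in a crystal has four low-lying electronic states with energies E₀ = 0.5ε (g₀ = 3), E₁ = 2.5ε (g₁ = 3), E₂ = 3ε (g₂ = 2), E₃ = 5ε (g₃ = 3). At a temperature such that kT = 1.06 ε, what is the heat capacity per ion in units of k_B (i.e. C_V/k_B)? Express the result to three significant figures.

0.772

Eᵢ/kT = 0.47170, 2.3585, 2.8302, 4.7170.
Z = Σ gᵢe^(−Eᵢ/kT) = 3·e^(−0.47170) + 3·e^(−2.3585) + 2·e^(−2.8302) + 3·e^(−4.7170) = 1.8718 + 0.28369 + 0.11800 + 0.026826 = 2.3003.
⟨E⟩ = 0.92738 ε, ⟨E²⟩ = 1.7275 ε².
C_V/k_B = (⟨E²⟩ − ⟨E⟩²)/(kT)² = (1.7275 − 0.86003)/1.1236 = 0.772.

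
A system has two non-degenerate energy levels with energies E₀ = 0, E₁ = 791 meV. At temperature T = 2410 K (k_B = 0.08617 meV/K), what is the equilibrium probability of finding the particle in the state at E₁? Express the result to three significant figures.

0.0217

k_BT = 0.08617 × 2410 K = 207.67 meV.
Eᵢ/kT = 0, 3.8089.
Z = Σ e^(−Eᵢ/kT) = e^(−0) + e^(−3.8089) = 1.0000 + 0.022173 = 1.0222.
P₁ = e^(−E₁/kT) / Z = 0.022173/1.0222 = 0.0217.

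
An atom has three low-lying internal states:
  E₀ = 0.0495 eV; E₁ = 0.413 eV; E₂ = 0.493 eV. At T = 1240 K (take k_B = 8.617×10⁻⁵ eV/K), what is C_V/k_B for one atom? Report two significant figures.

k_BT = 8.617×10⁻⁵ × 1240 K = 0.1069 eV.
Eᵢ/kT = 0.4630, 3.863, 4.612.
Z = Σ e^(−Eᵢ/kT) = e^(−0.4630) + e^(−3.863) + e^(−4.612) = 0.6294 + 0.02100 + 0.009932 = 0.6603.
⟨E⟩ = 0.06773 eV, ⟨E²⟩ = 0.01142 eV².
C_V/k_B = (⟨E²⟩ − ⟨E⟩²)/(kT)² = (0.01142 − 0.004587)/0.01143 = 0.60.

0.60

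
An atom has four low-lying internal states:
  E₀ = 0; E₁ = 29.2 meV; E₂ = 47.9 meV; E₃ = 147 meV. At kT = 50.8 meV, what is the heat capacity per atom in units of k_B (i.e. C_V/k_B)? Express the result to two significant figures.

0.32

Eᵢ/kT = 0, 0.5748, 0.9429, 2.894.
Z = Σ e^(−Eᵢ/kT) = e^(−0) + e^(−0.5748) + e^(−0.9429) + e^(−2.894) = 1.000 + 0.5628 + 0.3895 + 0.05535 = 2.008.
⟨E⟩ = 21.53 meV, ⟨E²⟩ = 1280 meV².
C_V/k_B = (⟨E²⟩ − ⟨E⟩²)/(kT)² = (1280 − 463.5)/2581 = 0.32.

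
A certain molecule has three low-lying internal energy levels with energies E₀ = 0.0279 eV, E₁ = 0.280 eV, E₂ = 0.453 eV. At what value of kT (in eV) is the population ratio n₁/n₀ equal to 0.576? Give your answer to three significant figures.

0.457 eV

n₁/n₀ = exp[−(E₁−E₀)/kT] = 0.576.
⇒ (E₁−E₀)/kT = ln(1/0.576) = ln(1.7361) = 0.55164.
kT = 0.2521 eV / 0.55164 = 0.457 eV.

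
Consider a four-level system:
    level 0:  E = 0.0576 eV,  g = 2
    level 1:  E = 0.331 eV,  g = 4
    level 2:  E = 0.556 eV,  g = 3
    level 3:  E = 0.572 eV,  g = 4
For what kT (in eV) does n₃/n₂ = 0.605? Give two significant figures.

n₃/n₂ = (g₃/g₂) exp[−(E₃−E₂)/kT] = 0.605.
⇒ (E₃−E₂)/kT = ln((4/3)/0.605) = ln(2.204) = 0.7903.
kT = 0.016 eV / 0.7903 = 0.020 eV.

0.020 eV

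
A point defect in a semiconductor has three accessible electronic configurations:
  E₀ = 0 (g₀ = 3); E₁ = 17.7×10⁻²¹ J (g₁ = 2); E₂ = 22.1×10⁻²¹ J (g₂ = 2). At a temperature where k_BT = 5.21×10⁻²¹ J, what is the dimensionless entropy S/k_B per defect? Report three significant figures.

Eᵢ/kT = 0, 3.3973, 4.2418.
Z = Σ gᵢe^(−Eᵢ/kT) = 3·e^(−0) + 2·e^(−3.3973) + 2·e^(−4.2418) = 3.0000 + 0.066927 + 0.028763 = 3.0957.
⟨E⟩ = Σ EᵢPᵢ = 0.58800 ×10⁻²¹ J.
S/k_B = ln Z + ⟨E⟩/kT = ln(3.0957) + 0.58800/5.21 = 1.1300 + 0.11286 = 1.24.

1.24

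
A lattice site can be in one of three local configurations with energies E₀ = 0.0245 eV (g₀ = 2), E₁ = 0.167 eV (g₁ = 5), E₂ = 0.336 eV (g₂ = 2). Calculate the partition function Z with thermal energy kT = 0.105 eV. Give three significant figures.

Z = 2.68

Eᵢ/kT = 0.23333, 1.5905, 3.2000.
Z = Σ gᵢe^(−Eᵢ/kT) = 2·e^(−0.23333) + 5·e^(−1.5905) + 2·e^(−3.2000) = 1.5838 + 1.0191 + 0.081524 = 2.6844.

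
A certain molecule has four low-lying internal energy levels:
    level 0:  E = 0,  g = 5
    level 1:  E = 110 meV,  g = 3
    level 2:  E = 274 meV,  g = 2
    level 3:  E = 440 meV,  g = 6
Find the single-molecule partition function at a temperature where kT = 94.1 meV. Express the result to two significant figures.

Eᵢ/kT = 0, 1.169, 2.912, 4.676.
Z = Σ gᵢe^(−Eᵢ/kT) = 5·e^(−0) + 3·e^(−1.169) + 2·e^(−2.912) + 6·e^(−4.676) = 5.000 + 0.9320 + 0.1087 + 0.05590 = 6.097.

Z = 6.1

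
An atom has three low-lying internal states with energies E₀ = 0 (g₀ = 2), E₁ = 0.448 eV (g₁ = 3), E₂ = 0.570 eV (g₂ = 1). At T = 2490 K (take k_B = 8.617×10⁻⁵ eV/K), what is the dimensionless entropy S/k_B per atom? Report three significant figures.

1.29

k_BT = 8.617×10⁻⁵ × 2490 K = 0.21456 eV.
Eᵢ/kT = 0, 2.0880, 2.6566.
Z = Σ gᵢe^(−Eᵢ/kT) = 2·e^(−0) + 3·e^(−2.0880) + 1·e^(−2.6566) = 2.0000 + 0.37180 + 0.070186 = 2.4420.
⟨E⟩ = Σ EᵢPᵢ = 0.084591 eV.
S/k_B = ln Z + ⟨E⟩/kT = ln(2.4420) + 0.084591/0.21456 = 0.89282 + 0.39425 = 1.29.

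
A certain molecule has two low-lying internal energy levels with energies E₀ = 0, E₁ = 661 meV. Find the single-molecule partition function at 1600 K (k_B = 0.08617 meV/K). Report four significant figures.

k_BT = 0.08617 × 1600 K = 137.872 meV.
Eᵢ/kT = 0, 4.79430.
Z = Σ e^(−Eᵢ/kT) = e^(−0) + e^(−4.79430) = 1.00000 + 0.00827679 = 1.00828.

Z = 1.008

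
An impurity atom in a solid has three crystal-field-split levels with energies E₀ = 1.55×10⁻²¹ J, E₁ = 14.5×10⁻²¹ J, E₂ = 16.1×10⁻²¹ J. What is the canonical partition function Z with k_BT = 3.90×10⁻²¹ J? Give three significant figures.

Z = 0.712

Eᵢ/kT = 0.39744, 3.7179, 4.1282.
Z = Σ e^(−Eᵢ/kT) = e^(−0.39744) + e^(−3.7179) + e^(−4.1282) = 0.67204 + 0.024285 + 0.016112 = 0.71244.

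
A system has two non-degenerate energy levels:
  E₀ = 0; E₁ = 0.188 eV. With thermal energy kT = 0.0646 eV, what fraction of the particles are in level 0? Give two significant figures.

0.95

Eᵢ/kT = 0, 2.910.
Z = Σ e^(−Eᵢ/kT) = e^(−0) + e^(−2.910) = 1.000 + 0.05448 = 1.054.
P₀ = e^(−E₀/kT) / Z = 1.000/1.054 = 0.95.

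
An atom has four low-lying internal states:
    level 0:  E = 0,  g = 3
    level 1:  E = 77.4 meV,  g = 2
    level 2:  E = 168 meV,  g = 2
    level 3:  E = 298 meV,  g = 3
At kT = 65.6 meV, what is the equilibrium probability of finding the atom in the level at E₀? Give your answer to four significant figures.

Eᵢ/kT = 0, 1.17988, 2.56098, 4.54268.
Z = Σ gᵢe^(−Eᵢ/kT) = 3·e^(−0) + 2·e^(−1.17988) + 2·e^(−2.56098) + 3·e^(−4.54268) = 3.00000 + 0.614631 + 0.154458 + 0.0319345 = 3.80102.
P₀ = g₀ e^(−E₀/kT) / Z = 3.00000/3.80102 = 0.7893.

0.7893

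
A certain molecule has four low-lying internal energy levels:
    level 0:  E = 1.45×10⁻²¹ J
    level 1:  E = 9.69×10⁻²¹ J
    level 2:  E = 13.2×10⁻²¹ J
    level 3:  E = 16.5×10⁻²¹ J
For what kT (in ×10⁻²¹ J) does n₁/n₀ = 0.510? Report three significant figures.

n₁/n₀ = exp[−(E₁−E₀)/kT] = 0.510.
⇒ (E₁−E₀)/kT = ln(1/0.510) = ln(1.9608) = 0.67335.
kT = 8.24 ×10⁻²¹ J / 0.67335 = 12.2 ×10⁻²¹ J.

12.2 ×10⁻²¹ J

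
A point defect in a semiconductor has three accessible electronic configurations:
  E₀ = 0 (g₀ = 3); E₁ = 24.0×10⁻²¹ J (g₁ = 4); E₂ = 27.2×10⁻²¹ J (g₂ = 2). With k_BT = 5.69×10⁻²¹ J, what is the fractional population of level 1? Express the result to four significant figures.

Eᵢ/kT = 0, 4.21793, 4.78032.
Z = Σ gᵢe^(−Eᵢ/kT) = 3·e^(−0) + 4·e^(−4.21793) + 2·e^(−4.78032) = 3.00000 + 0.0589164 + 0.0167866 = 3.07570.
P₁ = g₁ e^(−E₁/kT) / Z = 0.0589164/3.07570 = 0.01916.

0.01916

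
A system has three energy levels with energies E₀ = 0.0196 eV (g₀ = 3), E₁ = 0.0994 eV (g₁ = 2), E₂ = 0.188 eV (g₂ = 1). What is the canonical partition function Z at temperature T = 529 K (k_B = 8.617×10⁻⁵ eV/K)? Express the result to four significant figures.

k_BT = 8.617×10⁻⁵ × 529 K = 0.0455839 eV.
Eᵢ/kT = 0.429976, 2.18059, 4.12426.
Z = Σ gᵢe^(−Eᵢ/kT) = 3·e^(−0.429976) + 2·e^(−2.18059) + 1·e^(−4.12426) = 1.95157 + 0.225950 + 0.0161755 = 2.19370.

Z = 2.194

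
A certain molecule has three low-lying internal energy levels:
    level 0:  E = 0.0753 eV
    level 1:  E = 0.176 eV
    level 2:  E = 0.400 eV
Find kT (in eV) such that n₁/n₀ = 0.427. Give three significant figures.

0.118 eV

n₁/n₀ = exp[−(E₁−E₀)/kT] = 0.427.
⇒ (E₁−E₀)/kT = ln(1/0.427) = ln(2.3419) = 0.85096.
kT = 0.1007 eV / 0.85096 = 0.118 eV.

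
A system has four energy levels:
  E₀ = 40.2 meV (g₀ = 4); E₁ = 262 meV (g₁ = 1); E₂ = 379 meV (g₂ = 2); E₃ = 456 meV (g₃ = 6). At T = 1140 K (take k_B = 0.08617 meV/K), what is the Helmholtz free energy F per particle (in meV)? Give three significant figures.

k_BT = 0.08617 × 1140 K = 98.234 meV.
Eᵢ/kT = 0.40923, 2.6671, 3.8581, 4.6420.
Z = Σ gᵢe^(−Eᵢ/kT) = 4·e^(−0.40923) + 1·e^(−2.6671) + 2·e^(−3.8581) + 6·e^(−4.6420) = 2.6566 + 0.069453 + 0.042216 + 0.057830 = 2.8261.
F = −kT ln Z = −98.234 × ln(2.8261) = −98.234 × 1.0389 = -102 meV.

-102 meV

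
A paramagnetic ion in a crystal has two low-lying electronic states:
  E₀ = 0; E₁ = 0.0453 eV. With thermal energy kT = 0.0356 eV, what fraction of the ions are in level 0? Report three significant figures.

Eᵢ/kT = 0, 1.2725.
Z = Σ e^(−Eᵢ/kT) = e^(−0) + e^(−1.2725) = 1.0000 + 0.28013 = 1.2801.
P₀ = e^(−E₀/kT) / Z = 1.0000/1.2801 = 0.781.

0.781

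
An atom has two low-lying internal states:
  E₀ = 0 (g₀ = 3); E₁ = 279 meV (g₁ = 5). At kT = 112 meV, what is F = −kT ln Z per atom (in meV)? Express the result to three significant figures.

-138 meV

Eᵢ/kT = 0, 2.4911.
Z = Σ gᵢe^(−Eᵢ/kT) = 3·e^(−0) + 5·e^(−2.4911) = 3.0000 + 0.41409 = 3.4141.
F = −kT ln Z = −112 × ln(3.4141) = −112 × 1.2279 = -138 meV.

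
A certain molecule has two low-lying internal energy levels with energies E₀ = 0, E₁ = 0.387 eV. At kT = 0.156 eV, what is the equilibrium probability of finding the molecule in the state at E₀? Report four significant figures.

0.9228

Eᵢ/kT = 0, 2.48077.
Z = Σ e^(−Eᵢ/kT) = e^(−0) + e^(−2.48077) = 1.00000 + 0.0836788 = 1.08368.
P₀ = e^(−E₀/kT) / Z = 1.00000/1.08368 = 0.9228.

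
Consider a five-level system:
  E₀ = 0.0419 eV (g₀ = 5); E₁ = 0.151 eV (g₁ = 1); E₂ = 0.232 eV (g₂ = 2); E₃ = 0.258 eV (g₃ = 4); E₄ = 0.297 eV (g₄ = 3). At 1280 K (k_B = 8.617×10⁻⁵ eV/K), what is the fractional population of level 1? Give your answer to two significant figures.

k_BT = 8.617×10⁻⁵ × 1280 K = 0.1103 eV.
Eᵢ/kT = 0.3799, 1.369, 2.103, 2.339, 2.693.
Z = Σ gᵢe^(−Eᵢ/kT) = 5·e^(−0.3799) + 1·e^(−1.369) + 2·e^(−2.103) + 4·e^(−2.339) + 3·e^(−2.693) = 3.420 + 0.2544 + 0.2442 + 0.3857 + 0.2030 = 4.507.
P₁ = g₁ e^(−E₁/kT) / Z = 0.2544/4.507 = 0.056.

0.056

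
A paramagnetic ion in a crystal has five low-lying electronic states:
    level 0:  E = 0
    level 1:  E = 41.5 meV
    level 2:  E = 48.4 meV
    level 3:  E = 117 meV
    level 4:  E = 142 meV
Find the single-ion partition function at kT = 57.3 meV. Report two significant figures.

Eᵢ/kT = 0, 0.7243, 0.8447, 2.042, 2.478.
Z = Σ e^(−Eᵢ/kT) = e^(−0) + e^(−0.7243) + e^(−0.8447) + e^(−2.042) + e^(−2.478) = 1.000 + 0.4847 + 0.4297 + 0.1298 + 0.08391 = 2.128.

Z = 2.1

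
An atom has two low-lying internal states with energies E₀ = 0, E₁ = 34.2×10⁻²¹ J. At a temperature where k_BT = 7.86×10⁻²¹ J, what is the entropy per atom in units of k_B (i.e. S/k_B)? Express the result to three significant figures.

Eᵢ/kT = 0, 4.3511.
Z = Σ e^(−Eᵢ/kT) = e^(−0) + e^(−4.3511) = 1.0000 + 0.012893 = 1.0129.
⟨E⟩ = Σ EᵢPᵢ = 0.43532 ×10⁻²¹ J.
S/k_B = ln Z + ⟨E⟩/kT = ln(1.0129) + 0.43532/7.86 = 0.012818 + 0.055384 = 0.0682.

0.0682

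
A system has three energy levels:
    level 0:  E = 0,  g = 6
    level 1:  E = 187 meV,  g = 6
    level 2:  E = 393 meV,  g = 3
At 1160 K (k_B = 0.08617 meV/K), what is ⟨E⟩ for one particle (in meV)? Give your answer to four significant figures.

k_BT = 0.08617 × 1160 K = 99.9572 meV.
Eᵢ/kT = 0, 1.87080, 3.93168.
Z = Σ gᵢe^(−Eᵢ/kT) = 6·e^(−0) + 6·e^(−1.87080) + 3·e^(−3.93168) = 6.00000 + 0.924002 + 0.0588321 = 6.98283.
⟨E⟩ = Σ Eᵢ gᵢe^(−Eᵢ/kT) / Z = (0·6.00000 + 187·0.924002 + 393·0.0588321) / 6.98283 = 28.06 meV.

28.06 meV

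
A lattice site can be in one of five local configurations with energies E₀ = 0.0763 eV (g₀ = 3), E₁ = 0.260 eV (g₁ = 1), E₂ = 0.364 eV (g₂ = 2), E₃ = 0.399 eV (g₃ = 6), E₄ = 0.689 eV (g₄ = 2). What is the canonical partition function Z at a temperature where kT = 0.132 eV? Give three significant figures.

Z = 2.25

Eᵢ/kT = 0.57803, 1.9697, 2.7576, 3.0227, 5.2197.
Z = Σ gᵢe^(−Eᵢ/kT) = 3·e^(−0.57803) + 1·e^(−1.9697) + 2·e^(−2.7576) + 6·e^(−3.0227) + 2·e^(−5.2197) = 1.6830 + 0.13950 + 0.12689 + 0.29202 + 0.010818 = 2.2522.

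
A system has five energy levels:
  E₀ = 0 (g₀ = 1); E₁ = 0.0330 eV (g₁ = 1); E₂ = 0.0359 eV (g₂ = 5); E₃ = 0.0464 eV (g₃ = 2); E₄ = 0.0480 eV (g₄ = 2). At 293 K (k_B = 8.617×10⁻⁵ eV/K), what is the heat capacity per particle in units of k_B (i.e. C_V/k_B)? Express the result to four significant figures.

0.5498

k_BT = 8.617×10⁻⁵ × 293 K = 0.0252478 eV.
Eᵢ/kT = 0, 1.30704, 1.42191, 1.83778, 1.90116.
Z = Σ gᵢe^(−Eᵢ/kT) = 1·e^(−0) + 1·e^(−1.30704) + 5·e^(−1.42191) + 2·e^(−1.83778) + 2·e^(−1.90116) = 1.00000 + 0.270620 + 1.20626 + 0.318341 + 0.298790 = 3.09401.
⟨E⟩ = 0.0262921 eV, ⟨E²⟩ = 0.00104173 eV².
C_V/k_B = (⟨E²⟩ − ⟨E⟩²)/(kT)² = (0.00104173 − 0.000691275)/0.000637451 = 0.5498.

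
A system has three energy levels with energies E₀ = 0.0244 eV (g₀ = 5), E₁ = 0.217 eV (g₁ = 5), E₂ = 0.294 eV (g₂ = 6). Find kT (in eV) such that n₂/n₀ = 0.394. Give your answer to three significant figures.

0.242 eV

n₂/n₀ = (g₂/g₀) exp[−(E₂−E₀)/kT] = 0.394.
⇒ (E₂−E₀)/kT = ln((6/5)/0.394) = ln(3.0457) = 1.1137.
kT = 0.2696 eV / 1.1137 = 0.242 eV.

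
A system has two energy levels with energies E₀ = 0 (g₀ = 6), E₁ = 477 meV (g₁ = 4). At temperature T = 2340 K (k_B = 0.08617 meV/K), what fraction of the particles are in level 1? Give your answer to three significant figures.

k_BT = 0.08617 × 2340 K = 201.64 meV.
Eᵢ/kT = 0, 2.3656.
Z = Σ gᵢe^(−Eᵢ/kT) = 6·e^(−0) + 4·e^(−2.3656) = 6.0000 + 0.37557 = 6.3756.
P₁ = g₁ e^(−E₁/kT) / Z = 0.37557/6.3756 = 0.0589.

0.0589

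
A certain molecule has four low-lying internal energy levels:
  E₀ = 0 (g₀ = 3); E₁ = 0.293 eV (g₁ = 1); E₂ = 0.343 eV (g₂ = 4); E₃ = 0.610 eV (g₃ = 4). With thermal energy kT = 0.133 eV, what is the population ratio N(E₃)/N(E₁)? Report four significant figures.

0.3689

n₃/n₁ = (g₃/g₁) exp[−(E₃−E₁)/kT] = (4/1) × exp(−(0.317 eV)/(0.133 eV)) = (4/1) × exp(-2.38346) = 0.3689.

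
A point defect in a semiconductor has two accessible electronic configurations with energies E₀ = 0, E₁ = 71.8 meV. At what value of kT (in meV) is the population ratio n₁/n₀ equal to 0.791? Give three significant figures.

306 meV

n₁/n₀ = exp[−(E₁−E₀)/kT] = 0.791.
⇒ (E₁−E₀)/kT = ln(1/0.791) = ln(1.2642) = 0.23444.
kT = 71.8 meV / 0.23444 = 306 meV.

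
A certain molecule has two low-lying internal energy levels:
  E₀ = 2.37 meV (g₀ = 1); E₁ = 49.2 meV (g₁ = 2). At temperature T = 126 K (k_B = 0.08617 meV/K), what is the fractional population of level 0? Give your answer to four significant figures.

k_BT = 0.08617 × 126 K = 10.8574 meV.
Eᵢ/kT = 0.218284, 4.53147.
Z = Σ gᵢe^(−Eᵢ/kT) = 1·e^(−0.218284) + 2·e^(−4.53147) = 0.803897 + 0.0215297 = 0.825427.
P₀ = g₀ e^(−E₀/kT) / Z = 0.803897/0.825427 = 0.9739.

0.9739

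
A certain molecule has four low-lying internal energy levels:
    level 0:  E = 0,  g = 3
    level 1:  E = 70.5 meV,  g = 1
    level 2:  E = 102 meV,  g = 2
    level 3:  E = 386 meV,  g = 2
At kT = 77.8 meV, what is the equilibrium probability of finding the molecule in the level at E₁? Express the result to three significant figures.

0.102

Eᵢ/kT = 0, 0.90617, 1.3111, 4.9614.
Z = Σ gᵢe^(−Eᵢ/kT) = 3·e^(−0) + 1·e^(−0.90617) + 2·e^(−1.3111) + 2·e^(−4.9614) = 3.0000 + 0.40407 + 0.53905 + 0.014006 = 3.9571.
P₁ = g₁ e^(−E₁/kT) / Z = 0.40407/3.9571 = 0.102.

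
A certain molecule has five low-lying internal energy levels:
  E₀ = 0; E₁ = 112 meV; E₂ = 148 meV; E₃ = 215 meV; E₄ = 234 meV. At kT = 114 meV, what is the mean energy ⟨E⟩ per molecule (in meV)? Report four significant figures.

Eᵢ/kT = 0, 0.982456, 1.29825, 1.88596, 2.05263.
Z = Σ e^(−Eᵢ/kT) = e^(−0) + e^(−0.982456) + e^(−1.29825) + e^(−1.88596) + e^(−2.05263) = 1.00000 + 0.374390 + 0.273009 + 0.151683 + 0.128397 = 1.92748.
⟨E⟩ = Σ Eᵢ e^(−Eᵢ/kT) / Z = (0·1.00000 + 112·0.374390 + 148·0.273009 + 215·0.151683 + 234·0.128397) / 1.92748 = 75.22 meV.

75.22 meV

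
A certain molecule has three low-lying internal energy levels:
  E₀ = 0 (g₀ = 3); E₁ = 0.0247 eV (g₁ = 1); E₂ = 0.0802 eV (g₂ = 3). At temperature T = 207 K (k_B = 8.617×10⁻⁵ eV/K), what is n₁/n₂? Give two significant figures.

k_BT = 8.617×10⁻⁵ × 207 K = 0.01784 eV.
n₁/n₂ = (g₁/g₂) exp[−(E₁−E₂)/kT] = (1/3) × exp(−(-0.0555 eV)/(0.01784 eV)) = (1/3) × exp(3.111) = 7.5.

7.5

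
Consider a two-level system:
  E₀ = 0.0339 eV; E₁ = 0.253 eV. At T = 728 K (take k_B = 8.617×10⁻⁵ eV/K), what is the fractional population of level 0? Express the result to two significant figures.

k_BT = 8.617×10⁻⁵ × 728 K = 0.06273 eV.
Eᵢ/kT = 0.5404, 4.033.
Z = Σ e^(−Eᵢ/kT) = e^(−0.5404) + e^(−4.033) = 0.5825 + 0.01772 = 0.6002.
P₀ = e^(−E₀/kT) / Z = 0.5825/0.6002 = 0.97.

0.97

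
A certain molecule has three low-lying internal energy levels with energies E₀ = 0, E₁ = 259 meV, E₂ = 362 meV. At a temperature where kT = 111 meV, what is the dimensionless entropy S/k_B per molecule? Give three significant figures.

0.436

Eᵢ/kT = 0, 2.3333, 3.2613.
Z = Σ e^(−Eᵢ/kT) = e^(−0) + e^(−2.3333) + e^(−3.2613) = 1.0000 + 0.096975 + 0.038339 = 1.1353.
⟨E⟩ = Σ EᵢPᵢ = 34.348 meV.
S/k_B = ln Z + ⟨E⟩/kT = ln(1.1353) + 34.348/111 = 0.12690 + 0.30944 = 0.436.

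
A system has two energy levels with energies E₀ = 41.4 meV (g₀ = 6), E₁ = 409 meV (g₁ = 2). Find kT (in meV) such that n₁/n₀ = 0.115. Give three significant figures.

n₁/n₀ = (g₁/g₀) exp[−(E₁−E₀)/kT] = 0.115.
⇒ (E₁−E₀)/kT = ln((2/6)/0.115) = ln(2.8986) = 1.0642.
kT = 367.6 meV / 1.0642 = 345 meV.

345 meV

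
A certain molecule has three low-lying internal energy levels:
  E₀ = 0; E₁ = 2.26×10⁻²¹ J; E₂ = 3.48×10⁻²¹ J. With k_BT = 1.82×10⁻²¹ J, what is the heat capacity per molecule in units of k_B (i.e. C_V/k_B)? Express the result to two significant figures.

0.49

Eᵢ/kT = 0, 1.242, 1.912.
Z = Σ e^(−Eᵢ/kT) = e^(−0) + e^(−1.242) + e^(−1.912) = 1.000 + 0.2888 + 0.1478 = 1.437.
⟨E⟩ = 0.8121, ⟨E²⟩ = 2.272.
C_V/k_B = (⟨E²⟩ − ⟨E⟩²)/(kT)² = (2.272 − 0.6595)/3.312 = 0.49.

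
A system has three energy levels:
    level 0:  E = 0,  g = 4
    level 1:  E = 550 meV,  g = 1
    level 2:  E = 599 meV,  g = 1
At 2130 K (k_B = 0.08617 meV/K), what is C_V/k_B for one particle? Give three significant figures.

k_BT = 0.08617 × 2130 K = 183.54 meV.
Eᵢ/kT = 0, 2.9966, 3.2636.
Z = Σ gᵢe^(−Eᵢ/kT) = 4·e^(−0) + 1·e^(−2.9966) + 1·e^(−3.2636) = 4.0000 + 0.049957 + 0.038250 = 4.0882.
⟨E⟩ = 12.325 meV, ⟨E²⟩ = 7053.5 meV².
C_V/k_B = (⟨E²⟩ − ⟨E⟩²)/(kT)² = (7053.5 − 151.91)/33687 = 0.205.

0.205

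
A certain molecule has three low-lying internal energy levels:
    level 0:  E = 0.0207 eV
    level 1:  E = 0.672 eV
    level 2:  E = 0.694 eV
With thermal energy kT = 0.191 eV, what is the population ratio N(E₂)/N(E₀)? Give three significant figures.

0.0294

n₂/n₀ = exp[−(E₂−E₀)/kT] = exp(−(0.6733 eV)/(0.191 eV)) = exp(-3.5251) = 0.0294.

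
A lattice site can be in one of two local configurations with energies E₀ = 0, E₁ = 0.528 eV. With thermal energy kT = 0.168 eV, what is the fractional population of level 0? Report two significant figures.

0.96

Eᵢ/kT = 0, 3.143.
Z = Σ e^(−Eᵢ/kT) = e^(−0) + e^(−3.143) = 1.000 + 0.04315 = 1.043.
P₀ = e^(−E₀/kT) / Z = 1.000/1.043 = 0.96.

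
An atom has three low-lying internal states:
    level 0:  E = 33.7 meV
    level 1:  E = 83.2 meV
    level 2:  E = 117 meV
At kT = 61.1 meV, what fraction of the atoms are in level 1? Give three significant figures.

Eᵢ/kT = 0.55155, 1.3617, 1.9149.
Z = Σ e^(−Eᵢ/kT) = e^(−0.55155) + e^(−1.3617) + e^(−1.9149) = 0.57606 + 0.25622 + 0.14736 = 0.97964.
P₁ = e^(−E₁/kT) / Z = 0.25622/0.97964 = 0.262.

0.262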